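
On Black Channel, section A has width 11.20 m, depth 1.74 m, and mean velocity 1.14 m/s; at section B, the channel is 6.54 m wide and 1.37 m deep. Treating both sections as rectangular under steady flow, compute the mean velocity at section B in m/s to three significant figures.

2.48 m/s

Q = A₁V₁ = (11.20×1.74) × 1.14 = 22.22 m³/s
A₂ = 6.54 × 1.37 = 8.960 m²
V₂ = Q/A₂ = 22.22/8.960 = 2.480 m/s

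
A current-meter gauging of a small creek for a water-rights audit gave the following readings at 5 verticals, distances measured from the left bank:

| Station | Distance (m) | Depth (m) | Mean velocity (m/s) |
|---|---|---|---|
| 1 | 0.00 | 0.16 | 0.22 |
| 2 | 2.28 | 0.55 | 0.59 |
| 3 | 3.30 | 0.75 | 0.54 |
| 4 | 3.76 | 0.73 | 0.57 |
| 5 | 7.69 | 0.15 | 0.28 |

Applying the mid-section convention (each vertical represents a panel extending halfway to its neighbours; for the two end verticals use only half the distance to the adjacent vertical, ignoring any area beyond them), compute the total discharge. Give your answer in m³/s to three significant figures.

1.87 m³/s

w_1 = (2.28 − 0.00)/2 = 1.14 m; q_1 = 0.22 × 0.16 × 1.14 = 0.04013 m³/s
w_2 = (3.30 − 0.00)/2 = 1.65 m; q_2 = 0.59 × 0.55 × 1.65 = 0.5354 m³/s
w_3 = (3.76 − 2.28)/2 = 0.74 m; q_3 = 0.54 × 0.75 × 0.74 = 0.2997 m³/s
w_4 = (7.69 − 3.30)/2 = 2.195 m; q_4 = 0.57 × 0.73 × 2.195 = 0.9133 m³/s
w_5 = (7.69 − 3.76)/2 = 1.965 m; q_5 = 0.28 × 0.15 × 1.965 = 0.08253 m³/s
Q = Σ qᵢ = 1.871 m³/s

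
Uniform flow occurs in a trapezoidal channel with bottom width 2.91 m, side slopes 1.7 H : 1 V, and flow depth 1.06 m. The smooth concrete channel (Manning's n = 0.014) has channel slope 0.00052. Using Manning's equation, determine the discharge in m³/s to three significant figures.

A = (b + z·y)·y = (2.91 + 1.7×1.06)×1.06 = 4.995 m²
P = b + 2y√(1+z²) = 2.91 + 2×1.06×√(1+1.7²) = 7.091 m
R = A/P = 4.995/7.091 = 0.7043 m
Q = (1/n)·A·R^(2/3)·S^(1/2) = (1/0.014) × 4.995 × 0.7043^(2/3) × 0.00052^(1/2) = 6.440 m³/s

6.44 m³/s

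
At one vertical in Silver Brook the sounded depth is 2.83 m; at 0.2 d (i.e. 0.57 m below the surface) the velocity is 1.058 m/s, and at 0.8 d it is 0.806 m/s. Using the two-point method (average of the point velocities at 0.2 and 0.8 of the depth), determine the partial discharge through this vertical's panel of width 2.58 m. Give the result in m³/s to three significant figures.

v̄ = (1.058 + 0.806) / 2 = 0.9320 m/s
q = v̄ × d × w = 0.9320 × 2.83 × 2.58 = 6.805 m³/s

6.80 m³/s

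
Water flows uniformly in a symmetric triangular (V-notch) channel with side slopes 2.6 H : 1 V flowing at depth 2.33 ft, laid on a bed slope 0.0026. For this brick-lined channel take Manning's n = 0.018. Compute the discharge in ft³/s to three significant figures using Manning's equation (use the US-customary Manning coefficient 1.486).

62.8 ft³/s

A = z·y² = 2.6×2.33² = 14.12 ft²
P = 2y√(1+z²) = 2×2.33×√(1+2.6²) = 12.98 ft
R = A/P = 14.12/12.98 = 1.087 ft
Q = (1.486/n)·A·R^(2/3)·S^(1/2) = (1.486/0.018) × 14.12 × 1.087^(2/3) × 0.0026^(1/2) = 62.83 ft³/s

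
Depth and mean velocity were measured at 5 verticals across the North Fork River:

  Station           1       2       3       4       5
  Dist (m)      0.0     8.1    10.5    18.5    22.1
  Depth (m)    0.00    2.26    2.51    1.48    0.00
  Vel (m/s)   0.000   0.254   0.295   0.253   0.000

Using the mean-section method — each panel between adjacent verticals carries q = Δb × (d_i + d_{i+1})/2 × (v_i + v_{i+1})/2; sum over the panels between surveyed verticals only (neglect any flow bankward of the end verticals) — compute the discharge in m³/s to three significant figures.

Panel 1-2: Δb = 8.1 m, d̄ = (0.00+2.26)/2 = 1.13, v̄ = (0.000+0.254)/2 = 0.127 → q = 8.1×1.13×0.127 = 1.162 m³/s
Panel 2-3: Δb = 2.4 m, d̄ = (2.26+2.51)/2 = 2.385, v̄ = (0.254+0.295)/2 = 0.2745 → q = 2.4×2.385×0.2745 = 1.571 m³/s
Panel 3-4: Δb = 8 m, d̄ = (2.51+1.48)/2 = 1.995, v̄ = (0.295+0.253)/2 = 0.274 → q = 8×1.995×0.274 = 4.373 m³/s
Panel 4-5: Δb = 3.6 m, d̄ = (1.48+0.00)/2 = 0.74, v̄ = (0.253+0.000)/2 = 0.1265 → q = 3.6×0.74×0.1265 = 0.3370 m³/s
Q = Σ q = 7.444 m³/s

7.44 m³/s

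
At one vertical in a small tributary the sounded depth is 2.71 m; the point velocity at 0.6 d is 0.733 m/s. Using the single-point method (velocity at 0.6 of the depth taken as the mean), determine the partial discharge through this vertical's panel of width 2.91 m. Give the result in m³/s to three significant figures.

5.78 m³/s

v̄ = v₀.₆ = 0.733 m/s
q = v̄ × d × w = 0.7330 × 2.71 × 2.91 = 5.781 m³/s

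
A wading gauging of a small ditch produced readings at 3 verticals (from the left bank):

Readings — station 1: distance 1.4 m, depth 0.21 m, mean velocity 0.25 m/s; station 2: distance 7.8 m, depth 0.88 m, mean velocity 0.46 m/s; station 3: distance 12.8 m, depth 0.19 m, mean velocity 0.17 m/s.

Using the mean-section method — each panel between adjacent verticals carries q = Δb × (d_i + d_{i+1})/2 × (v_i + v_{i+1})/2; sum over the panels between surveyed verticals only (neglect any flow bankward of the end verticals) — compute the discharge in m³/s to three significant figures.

2.08 m³/s

Panel 1-2: Δb = 6.4 m, d̄ = (0.21+0.88)/2 = 0.545, v̄ = (0.25+0.46)/2 = 0.355 → q = 6.4×0.545×0.355 = 1.238 m³/s
Panel 2-3: Δb = 5 m, d̄ = (0.88+0.19)/2 = 0.535, v̄ = (0.46+0.17)/2 = 0.315 → q = 5×0.535×0.315 = 0.8426 m³/s
Q = Σ q = 2.081 m³/s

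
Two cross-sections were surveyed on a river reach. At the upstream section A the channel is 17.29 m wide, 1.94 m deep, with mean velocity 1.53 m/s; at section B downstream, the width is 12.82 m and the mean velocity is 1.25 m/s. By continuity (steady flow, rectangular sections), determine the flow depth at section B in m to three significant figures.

Q = A₁V₁ = (17.29×1.94) × 1.53 = 51.32 m³/s
d₂ = Q/(b₂ V₂) = 51.32/(12.82×1.25) = 3.203 m

3.20 m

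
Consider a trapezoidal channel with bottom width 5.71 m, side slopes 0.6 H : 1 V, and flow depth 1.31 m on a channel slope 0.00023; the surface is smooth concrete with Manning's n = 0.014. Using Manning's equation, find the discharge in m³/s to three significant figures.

A = (b + z·y)·y = (5.71 + 0.6×1.31)×1.31 = 8.510 m²
P = b + 2y√(1+z²) = 5.71 + 2×1.31×√(1+0.6²) = 8.765 m
R = A/P = 8.510/8.765 = 0.9708 m
Q = (1/n)·A·R^(2/3)·S^(1/2) = (1/0.014) × 8.510 × 0.9708^(2/3) × 0.00023^(1/2) = 9.038 m³/s

9.04 m³/s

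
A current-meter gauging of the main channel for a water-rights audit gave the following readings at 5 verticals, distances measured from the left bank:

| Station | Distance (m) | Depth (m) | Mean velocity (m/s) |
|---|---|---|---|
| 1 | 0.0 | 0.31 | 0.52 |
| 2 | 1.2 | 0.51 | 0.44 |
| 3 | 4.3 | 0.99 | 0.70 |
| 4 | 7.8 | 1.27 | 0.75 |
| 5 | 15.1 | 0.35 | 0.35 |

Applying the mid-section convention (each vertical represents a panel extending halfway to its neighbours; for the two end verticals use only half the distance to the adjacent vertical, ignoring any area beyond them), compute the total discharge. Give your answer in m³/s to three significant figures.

8.46 m³/s

w_1 = (1.2 − 0.0)/2 = 0.6 m; q_1 = 0.52 × 0.31 × 0.6 = 0.09672 m³/s
w_2 = (4.3 − 0.0)/2 = 2.15 m; q_2 = 0.44 × 0.51 × 2.15 = 0.4825 m³/s
w_3 = (7.8 − 1.2)/2 = 3.3 m; q_3 = 0.70 × 0.99 × 3.3 = 2.287 m³/s
w_4 = (15.1 − 4.3)/2 = 5.4 m; q_4 = 0.75 × 1.27 × 5.4 = 5.144 m³/s
w_5 = (15.1 − 7.8)/2 = 3.65 m; q_5 = 0.35 × 0.35 × 3.65 = 0.4471 m³/s
Q = Σ qᵢ = 8.457 m³/s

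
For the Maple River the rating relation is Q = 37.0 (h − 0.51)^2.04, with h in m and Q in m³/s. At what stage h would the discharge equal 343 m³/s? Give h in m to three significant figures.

h − h₀ = (Q/C)^(1/b) = (343/37.0)^(1/2.04) = 2.979 m
h = 0.51 + 2.979 = 3.489 m

3.49 m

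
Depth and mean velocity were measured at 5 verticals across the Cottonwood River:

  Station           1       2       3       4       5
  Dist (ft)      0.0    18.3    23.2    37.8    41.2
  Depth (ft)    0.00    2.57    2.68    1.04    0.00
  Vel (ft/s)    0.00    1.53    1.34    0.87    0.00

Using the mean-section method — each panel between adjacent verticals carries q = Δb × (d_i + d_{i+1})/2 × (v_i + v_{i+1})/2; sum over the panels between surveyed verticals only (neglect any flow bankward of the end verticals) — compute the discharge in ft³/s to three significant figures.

Panel 1-2: Δb = 18.3 ft, d̄ = (0.00+2.57)/2 = 1.285, v̄ = (0.00+1.53)/2 = 0.765 → q = 18.3×1.285×0.765 = 17.99 ft³/s
Panel 2-3: Δb = 4.9 ft, d̄ = (2.57+2.68)/2 = 2.625, v̄ = (1.53+1.34)/2 = 1.435 → q = 4.9×2.625×1.435 = 18.46 ft³/s
Panel 3-4: Δb = 14.6 ft, d̄ = (2.68+1.04)/2 = 1.86, v̄ = (1.34+0.87)/2 = 1.105 → q = 14.6×1.86×1.105 = 30.01 ft³/s
Panel 4-5: Δb = 3.4 ft, d̄ = (1.04+0.00)/2 = 0.52, v̄ = (0.87+0.00)/2 = 0.435 → q = 3.4×0.52×0.435 = 0.7691 ft³/s
Q = Σ q = 67.22 ft³/s

67.2 ft³/s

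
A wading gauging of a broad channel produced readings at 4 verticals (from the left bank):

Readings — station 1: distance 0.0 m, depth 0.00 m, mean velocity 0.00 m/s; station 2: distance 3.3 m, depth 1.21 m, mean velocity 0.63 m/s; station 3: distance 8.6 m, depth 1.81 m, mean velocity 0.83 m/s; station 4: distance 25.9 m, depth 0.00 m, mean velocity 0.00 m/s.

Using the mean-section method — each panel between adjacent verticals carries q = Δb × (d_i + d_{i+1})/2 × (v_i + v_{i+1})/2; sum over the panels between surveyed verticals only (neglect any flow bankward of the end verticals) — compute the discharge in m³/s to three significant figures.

Panel 1-2: Δb = 3.3 m, d̄ = (0.00+1.21)/2 = 0.605, v̄ = (0.00+0.63)/2 = 0.315 → q = 3.3×0.605×0.315 = 0.6289 m³/s
Panel 2-3: Δb = 5.3 m, d̄ = (1.21+1.81)/2 = 1.51, v̄ = (0.63+0.83)/2 = 0.73 → q = 5.3×1.51×0.73 = 5.842 m³/s
Panel 3-4: Δb = 17.3 m, d̄ = (1.81+0.00)/2 = 0.905, v̄ = (0.83+0.00)/2 = 0.415 → q = 17.3×0.905×0.415 = 6.497 m³/s
Q = Σ q = 12.97 m³/s

13.0 m³/s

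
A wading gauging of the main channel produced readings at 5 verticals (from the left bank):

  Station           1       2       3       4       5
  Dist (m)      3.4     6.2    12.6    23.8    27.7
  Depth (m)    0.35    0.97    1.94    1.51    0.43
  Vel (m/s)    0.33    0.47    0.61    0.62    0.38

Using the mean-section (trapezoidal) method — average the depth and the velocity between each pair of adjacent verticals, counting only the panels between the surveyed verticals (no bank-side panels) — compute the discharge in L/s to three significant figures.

19500 L/s

Panel 1-2: Δb = 2.8 m, d̄ = (0.35+0.97)/2 = 0.66, v̄ = (0.33+0.47)/2 = 0.4 → q = 2.8×0.66×0.4 = 0.7392 m³/s
Panel 2-3: Δb = 6.4 m, d̄ = (0.97+1.94)/2 = 1.455, v̄ = (0.47+0.61)/2 = 0.54 → q = 6.4×1.455×0.54 = 5.028 m³/s
Panel 3-4: Δb = 11.2 m, d̄ = (1.94+1.51)/2 = 1.725, v̄ = (0.61+0.62)/2 = 0.615 → q = 11.2×1.725×0.615 = 11.88 m³/s
Panel 4-5: Δb = 3.9 m, d̄ = (1.51+0.43)/2 = 0.97, v̄ = (0.62+0.38)/2 = 0.5 → q = 3.9×0.97×0.5 = 1.892 m³/s
Q = Σ q = 19.54 m³/s
= 19.54 × 1000 = 19540 L/s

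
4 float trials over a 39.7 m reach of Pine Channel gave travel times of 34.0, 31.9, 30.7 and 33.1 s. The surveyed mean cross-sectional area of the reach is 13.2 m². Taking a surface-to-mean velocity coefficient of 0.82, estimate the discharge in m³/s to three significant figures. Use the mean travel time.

t̄ = (34.0 + 31.9 + 30.7 + 33.1) / 4 = 32.425 s
v_surface = L / t̄ = 39.7 / 32.425 = 1.224 m/s
v_mean = 0.82 × 1.224 = 1.004 m/s
Q = A × v_mean = 13.2 × 1.004 = 13.25 m³/s

13.3 m³/s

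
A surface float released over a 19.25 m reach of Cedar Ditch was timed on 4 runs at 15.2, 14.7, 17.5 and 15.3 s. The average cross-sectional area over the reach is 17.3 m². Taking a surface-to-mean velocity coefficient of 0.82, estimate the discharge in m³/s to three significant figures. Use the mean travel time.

17.4 m³/s

t̄ = (15.2 + 14.7 + 17.5 + 15.3) / 4 = 15.675 s
v_surface = L / t̄ = 19.25 / 15.675 = 1.228 m/s
v_mean = 0.82 × 1.228 = 1.007 m/s
Q = A × v_mean = 17.3 × 1.007 = 17.42 m³/s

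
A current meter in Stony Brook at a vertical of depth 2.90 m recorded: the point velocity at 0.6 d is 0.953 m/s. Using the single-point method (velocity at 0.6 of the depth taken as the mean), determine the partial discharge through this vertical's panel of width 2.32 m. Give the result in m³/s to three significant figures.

6.41 m³/s

v̄ = v₀.₆ = 0.953 m/s
q = v̄ × d × w = 0.9530 × 2.90 × 2.32 = 6.412 m³/s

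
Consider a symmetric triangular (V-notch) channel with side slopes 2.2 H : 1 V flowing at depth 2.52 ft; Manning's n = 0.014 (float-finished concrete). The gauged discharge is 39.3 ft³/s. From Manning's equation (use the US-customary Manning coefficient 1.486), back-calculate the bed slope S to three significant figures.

A = z·y² = 2.2×2.52² = 13.97 ft²
P = 2y√(1+z²) = 2×2.52×√(1+2.2²) = 12.18 ft
R = A/P = 13.97/12.18 = 1.147 ft
S = (Q·n / (1.486·A·R^(2/3)))² = (39.3×0.014 / (1.486×13.97×1.096))² = 0.0005849

0.000585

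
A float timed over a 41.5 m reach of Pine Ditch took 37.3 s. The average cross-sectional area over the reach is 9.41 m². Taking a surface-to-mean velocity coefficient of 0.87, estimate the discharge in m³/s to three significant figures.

v_surface = L / t̄ = 41.5 / 37.3 = 1.113 m/s
v_mean = 0.87 × 1.113 = 0.9680 m/s
Q = A × v_mean = 9.41 × 0.9680 = 9.109 m³/s

9.11 m³/s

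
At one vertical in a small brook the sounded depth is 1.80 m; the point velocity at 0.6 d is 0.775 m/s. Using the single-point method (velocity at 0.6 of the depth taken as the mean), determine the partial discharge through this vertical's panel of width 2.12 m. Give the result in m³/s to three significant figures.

2.96 m³/s

v̄ = v₀.₆ = 0.775 m/s
q = v̄ × d × w = 0.7750 × 1.80 × 2.12 = 2.957 m³/s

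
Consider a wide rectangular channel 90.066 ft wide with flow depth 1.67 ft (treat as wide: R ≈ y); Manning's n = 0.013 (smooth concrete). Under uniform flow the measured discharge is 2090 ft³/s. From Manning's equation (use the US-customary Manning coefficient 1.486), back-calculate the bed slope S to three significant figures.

A = b·y = 90.066 × 1.67 = 150.4 ft²
Wide channel: R ≈ y = 1.67 ft
S = (Q·n / (1.486·A·R^(2/3)))² = (2090×0.013 / (1.486×150.4×1.408))² = 0.007458

0.00746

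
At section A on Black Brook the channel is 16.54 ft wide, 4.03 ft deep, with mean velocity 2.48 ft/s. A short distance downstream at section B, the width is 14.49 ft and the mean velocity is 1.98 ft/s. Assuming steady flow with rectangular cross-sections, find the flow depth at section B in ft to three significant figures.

5.76 ft

Q = A₁V₁ = (16.54×4.03) × 2.48 = 165.3 ft³/s
d₂ = Q/(b₂ V₂) = 165.3/(14.49×1.98) = 5.762 ft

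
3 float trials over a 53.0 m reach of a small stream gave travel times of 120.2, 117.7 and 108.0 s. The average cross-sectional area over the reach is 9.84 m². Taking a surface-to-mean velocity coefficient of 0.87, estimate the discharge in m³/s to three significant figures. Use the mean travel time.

3.94 m³/s

t̄ = (120.2 + 117.7 + 108.0) / 3 = 115.3 s
v_surface = L / t̄ = 53.0 / 115.3 = 0.4597 m/s
v_mean = 0.87 × 0.4597 = 0.3999 m/s
Q = A × v_mean = 9.84 × 0.3999 = 3.935 m³/s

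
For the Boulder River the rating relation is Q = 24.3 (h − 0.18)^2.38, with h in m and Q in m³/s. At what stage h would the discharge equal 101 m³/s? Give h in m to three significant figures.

h − h₀ = (Q/C)^(1/b) = (101/24.3)^(1/2.38) = 1.820 m
h = 0.18 + 1.820 = 2.000 m

2.00 m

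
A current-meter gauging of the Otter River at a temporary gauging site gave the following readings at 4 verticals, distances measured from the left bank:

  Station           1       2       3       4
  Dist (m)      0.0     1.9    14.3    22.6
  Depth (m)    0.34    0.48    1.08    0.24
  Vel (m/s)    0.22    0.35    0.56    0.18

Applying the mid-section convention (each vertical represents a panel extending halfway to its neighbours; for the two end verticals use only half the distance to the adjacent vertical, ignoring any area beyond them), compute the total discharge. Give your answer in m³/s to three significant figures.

7.71 m³/s

w_1 = (1.9 − 0.0)/2 = 0.95 m; q_1 = 0.22 × 0.34 × 0.95 = 0.07106 m³/s
w_2 = (14.3 − 0.0)/2 = 7.15 m; q_2 = 0.35 × 0.48 × 7.15 = 1.201 m³/s
w_3 = (22.6 − 1.9)/2 = 10.35 m; q_3 = 0.56 × 1.08 × 10.35 = 6.260 m³/s
w_4 = (22.6 − 14.3)/2 = 4.15 m; q_4 = 0.18 × 0.24 × 4.15 = 0.1793 m³/s
Q = Σ qᵢ = 7.711 m³/s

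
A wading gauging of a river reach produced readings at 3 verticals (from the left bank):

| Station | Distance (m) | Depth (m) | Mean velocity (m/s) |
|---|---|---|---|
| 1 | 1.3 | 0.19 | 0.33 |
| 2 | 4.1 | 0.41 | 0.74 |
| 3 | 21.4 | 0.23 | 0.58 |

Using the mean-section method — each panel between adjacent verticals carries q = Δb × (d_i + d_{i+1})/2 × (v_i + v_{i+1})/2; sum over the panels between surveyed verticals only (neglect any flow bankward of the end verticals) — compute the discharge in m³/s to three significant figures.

4.10 m³/s

Panel 1-2: Δb = 2.8 m, d̄ = (0.19+0.41)/2 = 0.3, v̄ = (0.33+0.74)/2 = 0.535 → q = 2.8×0.3×0.535 = 0.4494 m³/s
Panel 2-3: Δb = 17.3 m, d̄ = (0.41+0.23)/2 = 0.32, v̄ = (0.74+0.58)/2 = 0.66 → q = 17.3×0.32×0.66 = 3.654 m³/s
Q = Σ q = 4.103 m³/s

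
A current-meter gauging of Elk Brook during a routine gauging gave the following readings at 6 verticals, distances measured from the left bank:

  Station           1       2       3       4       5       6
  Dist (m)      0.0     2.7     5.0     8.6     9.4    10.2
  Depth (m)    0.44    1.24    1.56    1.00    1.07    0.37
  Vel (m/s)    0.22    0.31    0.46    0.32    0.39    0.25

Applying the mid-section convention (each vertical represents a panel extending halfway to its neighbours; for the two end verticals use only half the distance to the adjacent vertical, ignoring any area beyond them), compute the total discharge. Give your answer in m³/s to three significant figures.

w_1 = (2.7 − 0.0)/2 = 1.35 m; q_1 = 0.22 × 0.44 × 1.35 = 0.1307 m³/s
w_2 = (5.0 − 0.0)/2 = 2.5 m; q_2 = 0.31 × 1.24 × 2.5 = 0.9610 m³/s
w_3 = (8.6 − 2.7)/2 = 2.95 m; q_3 = 0.46 × 1.56 × 2.95 = 2.117 m³/s
w_4 = (9.4 − 5.0)/2 = 2.2 m; q_4 = 0.32 × 1.00 × 2.2 = 0.7040 m³/s
w_5 = (10.2 − 8.6)/2 = 0.8 m; q_5 = 0.39 × 1.07 × 0.8 = 0.3338 m³/s
w_6 = (10.2 − 9.4)/2 = 0.4 m; q_6 = 0.25 × 0.37 × 0.4 = 0.03700 m³/s
Q = Σ qᵢ = 4.283 m³/s

4.28 m³/s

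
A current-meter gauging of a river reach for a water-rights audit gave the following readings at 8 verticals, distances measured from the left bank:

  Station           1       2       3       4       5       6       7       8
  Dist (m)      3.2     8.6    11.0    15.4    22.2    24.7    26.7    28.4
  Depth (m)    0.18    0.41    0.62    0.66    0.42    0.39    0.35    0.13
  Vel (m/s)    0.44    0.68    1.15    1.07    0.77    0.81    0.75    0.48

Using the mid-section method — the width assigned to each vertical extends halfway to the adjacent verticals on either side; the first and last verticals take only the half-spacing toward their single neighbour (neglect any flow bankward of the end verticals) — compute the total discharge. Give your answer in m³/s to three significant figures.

10.4 m³/s

w_1 = (8.6 − 3.2)/2 = 2.7 m; q_1 = 0.44 × 0.18 × 2.7 = 0.2138 m³/s
w_2 = (11.0 − 3.2)/2 = 3.9 m; q_2 = 0.68 × 0.41 × 3.9 = 1.087 m³/s
w_3 = (15.4 − 8.6)/2 = 3.4 m; q_3 = 1.15 × 0.62 × 3.4 = 2.424 m³/s
w_4 = (22.2 − 11.0)/2 = 5.6 m; q_4 = 1.07 × 0.66 × 5.6 = 3.955 m³/s
w_5 = (24.7 − 15.4)/2 = 4.65 m; q_5 = 0.77 × 0.42 × 4.65 = 1.504 m³/s
w_6 = (26.7 − 22.2)/2 = 2.25 m; q_6 = 0.81 × 0.39 × 2.25 = 0.7108 m³/s
w_7 = (28.4 − 24.7)/2 = 1.85 m; q_7 = 0.75 × 0.35 × 1.85 = 0.4856 m³/s
w_8 = (28.4 − 26.7)/2 = 0.85 m; q_8 = 0.48 × 0.13 × 0.85 = 0.05304 m³/s
Q = Σ qᵢ = 10.43 m³/s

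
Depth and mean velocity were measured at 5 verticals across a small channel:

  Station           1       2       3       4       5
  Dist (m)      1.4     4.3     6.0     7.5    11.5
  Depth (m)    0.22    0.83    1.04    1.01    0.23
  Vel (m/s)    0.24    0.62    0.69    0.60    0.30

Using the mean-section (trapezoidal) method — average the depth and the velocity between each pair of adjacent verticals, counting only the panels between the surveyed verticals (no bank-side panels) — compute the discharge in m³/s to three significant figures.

3.80 m³/s

Panel 1-2: Δb = 2.9 m, d̄ = (0.22+0.83)/2 = 0.525, v̄ = (0.24+0.62)/2 = 0.43 → q = 2.9×0.525×0.43 = 0.6547 m³/s
Panel 2-3: Δb = 1.7 m, d̄ = (0.83+1.04)/2 = 0.935, v̄ = (0.62+0.69)/2 = 0.655 → q = 1.7×0.935×0.655 = 1.041 m³/s
Panel 3-4: Δb = 1.5 m, d̄ = (1.04+1.01)/2 = 1.025, v̄ = (0.69+0.60)/2 = 0.645 → q = 1.5×1.025×0.645 = 0.9917 m³/s
Panel 4-5: Δb = 4 m, d̄ = (1.01+0.23)/2 = 0.62, v̄ = (0.60+0.30)/2 = 0.45 → q = 4×0.62×0.45 = 1.116 m³/s
Q = Σ q = 3.803 m³/s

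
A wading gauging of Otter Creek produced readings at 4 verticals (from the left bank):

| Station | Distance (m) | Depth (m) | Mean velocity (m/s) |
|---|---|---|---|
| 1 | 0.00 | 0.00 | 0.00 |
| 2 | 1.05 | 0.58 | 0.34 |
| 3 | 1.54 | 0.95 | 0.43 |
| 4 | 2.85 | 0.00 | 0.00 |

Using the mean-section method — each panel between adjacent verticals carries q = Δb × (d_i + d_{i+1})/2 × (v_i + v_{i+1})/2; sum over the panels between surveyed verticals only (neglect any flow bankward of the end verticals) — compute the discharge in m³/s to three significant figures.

Panel 1-2: Δb = 1.05 m, d̄ = (0.00+0.58)/2 = 0.29, v̄ = (0.00+0.34)/2 = 0.17 → q = 1.05×0.29×0.17 = 0.05177 m³/s
Panel 2-3: Δb = 0.49 m, d̄ = (0.58+0.95)/2 = 0.765, v̄ = (0.34+0.43)/2 = 0.385 → q = 0.49×0.765×0.385 = 0.1443 m³/s
Panel 3-4: Δb = 1.31 m, d̄ = (0.95+0.00)/2 = 0.475, v̄ = (0.43+0.00)/2 = 0.215 → q = 1.31×0.475×0.215 = 0.1338 m³/s
Q = Σ q = 0.3299 m³/s

0.330 m³/s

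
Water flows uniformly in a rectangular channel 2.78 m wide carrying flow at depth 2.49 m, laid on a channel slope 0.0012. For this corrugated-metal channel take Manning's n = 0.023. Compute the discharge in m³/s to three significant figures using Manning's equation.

A = b·y = 2.78 × 2.49 = 6.922 m²
P = b + 2y = 2.78 + 2×2.49 = 7.760 m
R = A/P = 6.922/7.760 = 0.8920 m
Q = (1/n)·A·R^(2/3)·S^(1/2) = (1/0.023) × 6.922 × 0.8920^(2/3) × 0.0012^(1/2) = 9.661 m³/s

9.66 m³/s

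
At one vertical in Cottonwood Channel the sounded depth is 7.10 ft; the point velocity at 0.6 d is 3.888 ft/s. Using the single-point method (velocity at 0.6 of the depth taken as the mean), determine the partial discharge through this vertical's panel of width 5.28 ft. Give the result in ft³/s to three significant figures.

v̄ = v₀.₆ = 3.888 ft/s
q = v̄ × d × w = 3.888 × 7.10 × 5.28 = 145.8 ft³/s

146 ft³/s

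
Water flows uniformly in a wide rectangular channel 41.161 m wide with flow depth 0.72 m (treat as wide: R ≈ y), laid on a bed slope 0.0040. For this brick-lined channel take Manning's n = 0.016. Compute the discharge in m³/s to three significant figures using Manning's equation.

A = b·y = 41.161 × 0.72 = 29.64 m²
Wide channel: R ≈ y = 0.72 m
Q = (1/n)·A·R^(2/3)·S^(1/2) = (1/0.016) × 29.64 × 0.7200^(2/3) × 0.0040^(1/2) = 94.11 m³/s

94.1 m³/s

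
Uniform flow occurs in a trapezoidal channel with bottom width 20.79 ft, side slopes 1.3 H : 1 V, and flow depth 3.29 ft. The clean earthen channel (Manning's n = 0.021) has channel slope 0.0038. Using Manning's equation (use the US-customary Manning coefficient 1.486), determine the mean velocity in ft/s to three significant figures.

8.27 ft/s

A = (b + z·y)·y = (20.79 + 1.3×3.29)×3.29 = 82.47 ft²
P = b + 2y√(1+z²) = 20.79 + 2×3.29×√(1+1.3²) = 31.58 ft
R = A/P = 82.47/31.58 = 2.611 ft
Q = (1.486/n)·A·R^(2/3)·S^(1/2) = (1.486/0.021) × 82.47 × 2.611^(2/3) × 0.0038^(1/2) = 682.2 ft³/s
V = Q/A = 682.2/82.47 = 8.272 ft/s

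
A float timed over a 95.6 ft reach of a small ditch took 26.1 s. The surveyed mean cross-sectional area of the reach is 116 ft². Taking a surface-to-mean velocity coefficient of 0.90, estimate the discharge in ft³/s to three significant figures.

v_surface = L / t̄ = 95.6 / 26.1 = 3.663 ft/s
v_mean = 0.90 × 3.663 = 3.297 ft/s
Q = A × v_mean = 116 × 3.297 = 382.4 ft³/s

382 ft³/s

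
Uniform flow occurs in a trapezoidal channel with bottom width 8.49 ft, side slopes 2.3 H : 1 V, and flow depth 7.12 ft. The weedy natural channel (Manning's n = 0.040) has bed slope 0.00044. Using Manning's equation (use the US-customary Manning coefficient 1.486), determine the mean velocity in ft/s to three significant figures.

1.97 ft/s

A = (b + z·y)·y = (8.49 + 2.3×7.12)×7.12 = 177.0 ft²
P = b + 2y√(1+z²) = 8.49 + 2×7.12×√(1+2.3²) = 44.20 ft
R = A/P = 177.0/44.20 = 4.005 ft
Q = (1.486/n)·A·R^(2/3)·S^(1/2) = (1.486/0.040) × 177.0 × 4.005^(2/3) × 0.00044^(1/2) = 348.0 ft³/s
V = Q/A = 348.0/177.0 = 1.965 ft/s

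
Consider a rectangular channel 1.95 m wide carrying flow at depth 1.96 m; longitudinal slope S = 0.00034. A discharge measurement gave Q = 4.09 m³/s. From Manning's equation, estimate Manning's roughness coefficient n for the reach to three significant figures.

A = b·y = 1.95 × 1.96 = 3.822 m²
P = b + 2y = 1.95 + 2×1.96 = 5.870 m
R = A/P = 3.822/5.870 = 0.6511 m
n = (1/Q)·A·R^(2/3)·S^(1/2) = (1/4.09) × 3.822 × 0.7512 × 0.01844 = 0.01294

0.0129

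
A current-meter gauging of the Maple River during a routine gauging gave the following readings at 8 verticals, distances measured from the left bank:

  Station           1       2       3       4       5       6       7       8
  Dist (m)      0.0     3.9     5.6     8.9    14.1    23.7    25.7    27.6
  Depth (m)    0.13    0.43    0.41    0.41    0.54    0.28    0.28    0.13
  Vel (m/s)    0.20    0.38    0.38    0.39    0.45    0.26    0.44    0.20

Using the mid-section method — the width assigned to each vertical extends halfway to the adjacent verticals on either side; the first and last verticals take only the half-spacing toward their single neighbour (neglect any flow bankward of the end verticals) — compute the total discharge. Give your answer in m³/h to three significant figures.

14600 m³/h

w_1 = (3.9 − 0.0)/2 = 1.95 m; q_1 = 0.20 × 0.13 × 1.95 = 0.05070 m³/s
w_2 = (5.6 − 0.0)/2 = 2.8 m; q_2 = 0.38 × 0.43 × 2.8 = 0.4575 m³/s
w_3 = (8.9 − 3.9)/2 = 2.5 m; q_3 = 0.38 × 0.41 × 2.5 = 0.3895 m³/s
w_4 = (14.1 − 5.6)/2 = 4.25 m; q_4 = 0.39 × 0.41 × 4.25 = 0.6796 m³/s
w_5 = (23.7 − 8.9)/2 = 7.4 m; q_5 = 0.45 × 0.54 × 7.4 = 1.798 m³/s
w_6 = (25.7 − 14.1)/2 = 5.8 m; q_6 = 0.26 × 0.28 × 5.8 = 0.4222 m³/s
w_7 = (27.6 − 23.7)/2 = 1.95 m; q_7 = 0.44 × 0.28 × 1.95 = 0.2402 m³/s
w_8 = (27.6 − 25.7)/2 = 0.95 m; q_8 = 0.20 × 0.13 × 0.95 = 0.02470 m³/s
Q = Σ qᵢ = 4.063 m³/s
= 4.063 × 3600 = 14630 m³/h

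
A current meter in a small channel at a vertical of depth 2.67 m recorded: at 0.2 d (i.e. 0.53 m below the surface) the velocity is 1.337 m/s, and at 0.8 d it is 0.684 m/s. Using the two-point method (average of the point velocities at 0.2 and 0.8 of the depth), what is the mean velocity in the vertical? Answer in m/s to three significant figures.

v̄ = (1.337 + 0.684) / 2 = 1.011 m/s

1.01 m/s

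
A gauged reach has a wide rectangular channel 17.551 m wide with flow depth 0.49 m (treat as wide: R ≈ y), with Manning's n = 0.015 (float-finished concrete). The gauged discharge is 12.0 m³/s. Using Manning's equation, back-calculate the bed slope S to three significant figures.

A = b·y = 17.551 × 0.49 = 8.600 m²
Wide channel: R ≈ y = 0.49 m
S = (Q·n / (1·A·R^(2/3)))² = (12.0×0.015 / (1×8.600×0.6215))² = 0.001134

0.00113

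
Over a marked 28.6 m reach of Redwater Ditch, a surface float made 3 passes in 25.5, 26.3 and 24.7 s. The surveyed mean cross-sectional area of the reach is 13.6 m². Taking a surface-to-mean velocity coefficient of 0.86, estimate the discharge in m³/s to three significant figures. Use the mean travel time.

13.1 m³/s

t̄ = (25.5 + 26.3 + 24.7) / 3 = 25.5 s
v_surface = L / t̄ = 28.6 / 25.5 = 1.122 m/s
v_mean = 0.86 × 1.122 = 0.9645 m/s
Q = A × v_mean = 13.6 × 0.9645 = 13.12 m³/s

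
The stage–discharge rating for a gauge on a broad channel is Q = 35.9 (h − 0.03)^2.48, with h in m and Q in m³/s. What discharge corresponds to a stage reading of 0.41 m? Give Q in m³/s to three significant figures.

3.26 m³/s

Q = 35.9 × (0.41 − 0.03)^2.48 = 35.9 × 0.38^2.48 = 3.258 m³/s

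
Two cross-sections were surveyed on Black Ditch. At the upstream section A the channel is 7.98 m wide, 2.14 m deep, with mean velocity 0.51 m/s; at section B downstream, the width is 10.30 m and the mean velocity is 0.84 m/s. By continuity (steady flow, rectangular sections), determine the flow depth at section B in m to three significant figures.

Q = A₁V₁ = (7.98×2.14) × 0.51 = 8.709 m³/s
d₂ = Q/(b₂ V₂) = 8.709/(10.30×0.84) = 1.007 m

1.01 m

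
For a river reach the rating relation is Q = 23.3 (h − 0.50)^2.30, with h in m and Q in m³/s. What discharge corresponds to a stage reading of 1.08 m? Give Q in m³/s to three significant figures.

Q = 23.3 × (1.08 − 0.50)^2.30 = 23.3 × 0.58^2.30 = 6.656 m³/s

6.66 m³/s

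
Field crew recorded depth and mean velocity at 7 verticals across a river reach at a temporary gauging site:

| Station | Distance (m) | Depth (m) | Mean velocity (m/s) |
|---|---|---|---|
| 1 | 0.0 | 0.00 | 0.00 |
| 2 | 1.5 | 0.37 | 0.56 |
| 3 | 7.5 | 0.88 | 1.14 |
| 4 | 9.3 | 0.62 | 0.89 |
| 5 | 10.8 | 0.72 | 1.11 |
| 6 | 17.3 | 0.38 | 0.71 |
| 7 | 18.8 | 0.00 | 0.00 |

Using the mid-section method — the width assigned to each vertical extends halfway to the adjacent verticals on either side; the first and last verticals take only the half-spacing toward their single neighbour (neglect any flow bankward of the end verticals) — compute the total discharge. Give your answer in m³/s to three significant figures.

9.88 m³/s

w_2 = (7.5 − 0.0)/2 = 3.75 m; q_2 = 0.56 × 0.37 × 3.75 = 0.7770 m³/s
w_3 = (9.3 − 1.5)/2 = 3.9 m; q_3 = 1.14 × 0.88 × 3.9 = 3.912 m³/s
w_4 = (10.8 − 7.5)/2 = 1.65 m; q_4 = 0.89 × 0.62 × 1.65 = 0.9105 m³/s
w_5 = (17.3 − 9.3)/2 = 4 m; q_5 = 1.11 × 0.72 × 4 = 3.197 m³/s
w_6 = (18.8 − 10.8)/2 = 4 m; q_6 = 0.71 × 0.38 × 4 = 1.079 m³/s
Stations 1, 7 contribute zero (depth or velocity is 0).
Q = Σ qᵢ = 9.876 m³/s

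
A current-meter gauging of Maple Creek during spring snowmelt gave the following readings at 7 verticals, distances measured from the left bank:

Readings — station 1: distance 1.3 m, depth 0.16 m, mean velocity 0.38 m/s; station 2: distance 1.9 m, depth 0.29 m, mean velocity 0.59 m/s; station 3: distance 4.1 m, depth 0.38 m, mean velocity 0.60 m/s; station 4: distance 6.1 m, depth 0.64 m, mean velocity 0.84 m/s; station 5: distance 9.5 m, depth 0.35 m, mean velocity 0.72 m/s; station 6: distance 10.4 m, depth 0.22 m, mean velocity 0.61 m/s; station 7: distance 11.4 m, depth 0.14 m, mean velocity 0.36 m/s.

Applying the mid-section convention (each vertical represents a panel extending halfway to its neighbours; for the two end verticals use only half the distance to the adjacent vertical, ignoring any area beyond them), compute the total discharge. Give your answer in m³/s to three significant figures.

w_1 = (1.9 − 1.3)/2 = 0.3 m; q_1 = 0.38 × 0.16 × 0.3 = 0.01824 m³/s
w_2 = (4.1 − 1.3)/2 = 1.4 m; q_2 = 0.59 × 0.29 × 1.4 = 0.2395 m³/s
w_3 = (6.1 − 1.9)/2 = 2.1 m; q_3 = 0.60 × 0.38 × 2.1 = 0.4788 m³/s
w_4 = (9.5 − 4.1)/2 = 2.7 m; q_4 = 0.84 × 0.64 × 2.7 = 1.452 m³/s
w_5 = (10.4 − 6.1)/2 = 2.15 m; q_5 = 0.72 × 0.35 × 2.15 = 0.5418 m³/s
w_6 = (11.4 − 9.5)/2 = 0.95 m; q_6 = 0.61 × 0.22 × 0.95 = 0.1275 m³/s
w_7 = (11.4 − 10.4)/2 = 0.5 m; q_7 = 0.36 × 0.14 × 0.5 = 0.02520 m³/s
Q = Σ qᵢ = 2.883 m³/s

2.88 m³/s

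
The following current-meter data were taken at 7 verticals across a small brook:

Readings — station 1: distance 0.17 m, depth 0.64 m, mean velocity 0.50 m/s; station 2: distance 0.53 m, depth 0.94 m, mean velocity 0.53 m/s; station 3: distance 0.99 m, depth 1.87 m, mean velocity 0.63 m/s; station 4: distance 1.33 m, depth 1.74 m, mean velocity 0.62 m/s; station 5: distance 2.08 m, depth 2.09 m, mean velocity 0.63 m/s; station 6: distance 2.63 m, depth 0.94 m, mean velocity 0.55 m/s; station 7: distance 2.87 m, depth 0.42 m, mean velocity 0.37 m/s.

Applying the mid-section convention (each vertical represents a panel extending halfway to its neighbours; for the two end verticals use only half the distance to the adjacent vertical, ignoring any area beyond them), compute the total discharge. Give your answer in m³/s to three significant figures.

w_1 = (0.53 − 0.17)/2 = 0.18 m; q_1 = 0.50 × 0.64 × 0.18 = 0.05760 m³/s
w_2 = (0.99 − 0.17)/2 = 0.41 m; q_2 = 0.53 × 0.94 × 0.41 = 0.2043 m³/s
w_3 = (1.33 − 0.53)/2 = 0.4 m; q_3 = 0.63 × 1.87 × 0.4 = 0.4712 m³/s
w_4 = (2.08 − 0.99)/2 = 0.545 m; q_4 = 0.62 × 1.74 × 0.545 = 0.5879 m³/s
w_5 = (2.63 − 1.33)/2 = 0.65 m; q_5 = 0.63 × 2.09 × 0.65 = 0.8559 m³/s
w_6 = (2.87 − 2.08)/2 = 0.395 m; q_6 = 0.55 × 0.94 × 0.395 = 0.2042 m³/s
w_7 = (2.87 − 2.63)/2 = 0.12 m; q_7 = 0.37 × 0.42 × 0.12 = 0.01865 m³/s
Q = Σ qᵢ = 2.400 m³/s

2.40 m³/s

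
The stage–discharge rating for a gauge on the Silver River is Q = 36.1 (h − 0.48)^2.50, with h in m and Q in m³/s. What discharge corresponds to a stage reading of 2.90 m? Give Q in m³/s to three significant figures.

Q = 36.1 × (2.90 − 0.48)^2.50 = 36.1 × 2.42^2.50 = 328.9 m³/s

329 m³/s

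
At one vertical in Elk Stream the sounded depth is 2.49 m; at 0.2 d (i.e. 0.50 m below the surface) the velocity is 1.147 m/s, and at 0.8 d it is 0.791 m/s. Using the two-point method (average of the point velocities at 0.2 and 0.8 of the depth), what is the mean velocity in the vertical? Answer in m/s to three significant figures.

0.969 m/s

v̄ = (1.147 + 0.791) / 2 = 0.9690 m/s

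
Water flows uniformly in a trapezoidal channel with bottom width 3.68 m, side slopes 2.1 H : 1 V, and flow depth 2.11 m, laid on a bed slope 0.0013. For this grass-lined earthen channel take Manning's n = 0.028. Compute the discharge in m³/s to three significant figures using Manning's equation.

A = (b + z·y)·y = (3.68 + 2.1×2.11)×2.11 = 17.11 m²
P = b + 2y√(1+z²) = 3.68 + 2×2.11×√(1+2.1²) = 13.50 m
R = A/P = 17.11/13.50 = 1.268 m
Q = (1/n)·A·R^(2/3)·S^(1/2) = (1/0.028) × 17.11 × 1.268^(2/3) × 0.0013^(1/2) = 25.82 m³/s

25.8 m³/s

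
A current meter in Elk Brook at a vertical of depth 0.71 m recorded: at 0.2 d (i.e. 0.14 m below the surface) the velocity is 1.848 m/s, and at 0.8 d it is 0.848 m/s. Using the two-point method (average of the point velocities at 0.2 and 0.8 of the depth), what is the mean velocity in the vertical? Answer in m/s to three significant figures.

1.35 m/s

v̄ = (1.848 + 0.848) / 2 = 1.348 m/s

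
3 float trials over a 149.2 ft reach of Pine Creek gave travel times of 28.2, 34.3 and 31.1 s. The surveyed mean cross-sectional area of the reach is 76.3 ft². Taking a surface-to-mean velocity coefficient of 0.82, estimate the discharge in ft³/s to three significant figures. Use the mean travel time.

t̄ = (28.2 + 34.3 + 31.1) / 3 = 31.2 s
v_surface = L / t̄ = 149.2 / 31.2 = 4.782 ft/s
v_mean = 0.82 × 4.782 = 3.921 ft/s
Q = A × v_mean = 76.3 × 3.921 = 299.2 ft³/s

299 ft³/s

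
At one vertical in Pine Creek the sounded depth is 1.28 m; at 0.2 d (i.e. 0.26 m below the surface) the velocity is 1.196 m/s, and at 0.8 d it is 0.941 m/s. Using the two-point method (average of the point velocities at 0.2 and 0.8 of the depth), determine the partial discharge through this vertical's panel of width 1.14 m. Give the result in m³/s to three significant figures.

1.56 m³/s

v̄ = (1.196 + 0.941) / 2 = 1.069 m/s
q = v̄ × d × w = 1.069 × 1.28 × 1.14 = 1.559 m³/s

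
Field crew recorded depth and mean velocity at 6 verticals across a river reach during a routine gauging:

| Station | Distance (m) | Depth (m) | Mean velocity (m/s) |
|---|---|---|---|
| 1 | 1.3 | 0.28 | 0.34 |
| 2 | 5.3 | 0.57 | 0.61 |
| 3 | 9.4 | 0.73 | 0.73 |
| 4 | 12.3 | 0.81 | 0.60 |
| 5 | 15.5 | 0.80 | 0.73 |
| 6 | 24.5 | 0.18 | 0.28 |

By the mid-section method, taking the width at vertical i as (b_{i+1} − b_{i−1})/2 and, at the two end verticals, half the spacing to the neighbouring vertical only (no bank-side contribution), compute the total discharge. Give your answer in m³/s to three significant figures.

w_1 = (5.3 − 1.3)/2 = 2 m; q_1 = 0.34 × 0.28 × 2 = 0.1904 m³/s
w_2 = (9.4 − 1.3)/2 = 4.05 m; q_2 = 0.61 × 0.57 × 4.05 = 1.408 m³/s
w_3 = (12.3 − 5.3)/2 = 3.5 m; q_3 = 0.73 × 0.73 × 3.5 = 1.865 m³/s
w_4 = (15.5 − 9.4)/2 = 3.05 m; q_4 = 0.60 × 0.81 × 3.05 = 1.482 m³/s
w_5 = (24.5 − 12.3)/2 = 6.1 m; q_5 = 0.73 × 0.80 × 6.1 = 3.562 m³/s
w_6 = (24.5 − 15.5)/2 = 4.5 m; q_6 = 0.28 × 0.18 × 4.5 = 0.2268 m³/s
Q = Σ qᵢ = 8.735 m³/s

8.74 m³/s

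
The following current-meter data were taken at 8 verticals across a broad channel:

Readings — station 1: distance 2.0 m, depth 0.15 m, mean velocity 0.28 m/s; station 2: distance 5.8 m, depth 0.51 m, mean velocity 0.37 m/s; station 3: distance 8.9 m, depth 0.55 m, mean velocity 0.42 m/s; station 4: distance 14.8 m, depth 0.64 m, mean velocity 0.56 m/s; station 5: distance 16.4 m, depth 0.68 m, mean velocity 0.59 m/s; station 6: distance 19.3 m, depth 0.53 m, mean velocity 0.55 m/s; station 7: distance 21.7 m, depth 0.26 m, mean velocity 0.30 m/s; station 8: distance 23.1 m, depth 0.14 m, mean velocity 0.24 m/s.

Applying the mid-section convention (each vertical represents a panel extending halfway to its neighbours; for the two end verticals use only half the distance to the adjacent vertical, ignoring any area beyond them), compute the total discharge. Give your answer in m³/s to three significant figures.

w_1 = (5.8 − 2.0)/2 = 1.9 m; q_1 = 0.28 × 0.15 × 1.9 = 0.07980 m³/s
w_2 = (8.9 − 2.0)/2 = 3.45 m; q_2 = 0.37 × 0.51 × 3.45 = 0.6510 m³/s
w_3 = (14.8 − 5.8)/2 = 4.5 m; q_3 = 0.42 × 0.55 × 4.5 = 1.040 m³/s
w_4 = (16.4 − 8.9)/2 = 3.75 m; q_4 = 0.56 × 0.64 × 3.75 = 1.344 m³/s
w_5 = (19.3 − 14.8)/2 = 2.25 m; q_5 = 0.59 × 0.68 × 2.25 = 0.9027 m³/s
w_6 = (21.7 − 16.4)/2 = 2.65 m; q_6 = 0.55 × 0.53 × 2.65 = 0.7725 m³/s
w_7 = (23.1 − 19.3)/2 = 1.9 m; q_7 = 0.30 × 0.26 × 1.9 = 0.1482 m³/s
w_8 = (23.1 − 21.7)/2 = 0.7 m; q_8 = 0.24 × 0.14 × 0.7 = 0.02352 m³/s
Q = Σ qᵢ = 4.961 m³/s

4.96 m³/s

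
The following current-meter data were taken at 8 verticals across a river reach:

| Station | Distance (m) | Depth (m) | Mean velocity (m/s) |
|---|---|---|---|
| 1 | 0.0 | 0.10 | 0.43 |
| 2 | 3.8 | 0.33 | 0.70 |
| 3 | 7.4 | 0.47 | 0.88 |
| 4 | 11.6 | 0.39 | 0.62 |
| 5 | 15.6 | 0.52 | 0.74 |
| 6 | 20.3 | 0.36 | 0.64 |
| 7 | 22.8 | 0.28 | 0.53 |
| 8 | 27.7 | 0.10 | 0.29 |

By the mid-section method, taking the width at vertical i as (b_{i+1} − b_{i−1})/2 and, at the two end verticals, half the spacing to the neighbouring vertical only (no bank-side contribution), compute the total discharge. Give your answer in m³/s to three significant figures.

w_1 = (3.8 − 0.0)/2 = 1.9 m; q_1 = 0.43 × 0.10 × 1.9 = 0.08170 m³/s
w_2 = (7.4 − 0.0)/2 = 3.7 m; q_2 = 0.70 × 0.33 × 3.7 = 0.8547 m³/s
w_3 = (11.6 − 3.8)/2 = 3.9 m; q_3 = 0.88 × 0.47 × 3.9 = 1.613 m³/s
w_4 = (15.6 − 7.4)/2 = 4.1 m; q_4 = 0.62 × 0.39 × 4.1 = 0.9914 m³/s
w_5 = (20.3 − 11.6)/2 = 4.35 m; q_5 = 0.74 × 0.52 × 4.35 = 1.674 m³/s
w_6 = (22.8 − 15.6)/2 = 3.6 m; q_6 = 0.64 × 0.36 × 3.6 = 0.8294 m³/s
w_7 = (27.7 − 20.3)/2 = 3.7 m; q_7 = 0.53 × 0.28 × 3.7 = 0.5491 m³/s
w_8 = (27.7 − 22.8)/2 = 2.45 m; q_8 = 0.29 × 0.10 × 2.45 = 0.07105 m³/s
Q = Σ qᵢ = 6.664 m³/s

6.66 m³/s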